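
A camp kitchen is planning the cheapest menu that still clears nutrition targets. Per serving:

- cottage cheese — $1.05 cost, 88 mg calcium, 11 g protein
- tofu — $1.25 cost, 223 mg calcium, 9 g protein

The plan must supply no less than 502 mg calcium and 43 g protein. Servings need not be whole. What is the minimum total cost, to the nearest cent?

$4.51

Two binding constraints pin down two serving amounts, so the optimal mix uses at most two foods. The candidates are each food alone (scaled to the tighter of calcium/protein) and each pair with both constraints tight.
cottage cheese only: max(502/88, 43/11) = 5.705 servings → $5.99.
tofu only: max(502/223, 43/9) = 4.778 servings → $5.97.
cottage cheese + tofu with both tight: 3.053 servings and 1.046 servings → $4.51.
So the least-cost plan costs $4.51.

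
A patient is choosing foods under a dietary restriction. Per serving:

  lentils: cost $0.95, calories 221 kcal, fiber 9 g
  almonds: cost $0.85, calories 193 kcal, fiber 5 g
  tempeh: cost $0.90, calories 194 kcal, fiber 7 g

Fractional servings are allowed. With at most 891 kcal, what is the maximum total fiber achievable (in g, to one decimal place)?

36.3 g

Fiber per kcal: lentils 0.04072, tempeh 0.03608, almonds 0.02591.
With no serving limits, spend the whole calories allowance on lentils: 891 kcal / 221 kcal × 9 g = 36.3 g.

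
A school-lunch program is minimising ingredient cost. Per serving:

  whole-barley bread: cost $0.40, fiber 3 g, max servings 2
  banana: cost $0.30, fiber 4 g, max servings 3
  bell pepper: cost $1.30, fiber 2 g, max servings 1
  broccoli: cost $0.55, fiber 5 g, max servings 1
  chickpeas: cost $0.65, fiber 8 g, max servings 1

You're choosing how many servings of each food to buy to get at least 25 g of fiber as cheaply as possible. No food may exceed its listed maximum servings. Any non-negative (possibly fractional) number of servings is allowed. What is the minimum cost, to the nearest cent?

$2.10

Cost per g of fiber: banana $0.0750, chickpeas $0.0813, broccoli $0.1100, whole-barley bread $0.1333, bell pepper $0.6500.
Take 3 servings of banana: +12.0 g fiber for $0.90 (total $0.90, still need 13.0 g).
Take 1 serving of chickpeas: +8.0 g fiber for $0.65 (total $1.55, still need 5.0 g).
Take 1 serving of broccoli: +5.0 g fiber for $0.55 (total $2.10, still need 0.0 g).
Filling from the cheapest source first is optimal under one linear minimum: $2.10.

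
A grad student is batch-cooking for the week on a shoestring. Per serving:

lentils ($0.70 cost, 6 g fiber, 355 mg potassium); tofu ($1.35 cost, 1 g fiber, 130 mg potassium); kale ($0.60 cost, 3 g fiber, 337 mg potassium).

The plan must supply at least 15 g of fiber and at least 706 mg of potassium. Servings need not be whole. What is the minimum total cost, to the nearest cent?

$1.75

At the optimum either one food covers both requirements or two foods hit both targets exactly; no other combination can be cheaper.
lentils only: max(15/6, 706/355) = 2.5 servings → $1.75.
tofu only: max(15/1, 706/130) = 15 servings → $20.25.
kale only: max(15/3, 706/337) = 5 servings → $3.00.
lentils + tofu with both targets exact would need a negative amount; discard.
lentils + kale with both targets exact would need a negative amount; discard.
tofu + kale with both targets exact would need a negative amount; discard.
So the least-cost plan costs $1.75.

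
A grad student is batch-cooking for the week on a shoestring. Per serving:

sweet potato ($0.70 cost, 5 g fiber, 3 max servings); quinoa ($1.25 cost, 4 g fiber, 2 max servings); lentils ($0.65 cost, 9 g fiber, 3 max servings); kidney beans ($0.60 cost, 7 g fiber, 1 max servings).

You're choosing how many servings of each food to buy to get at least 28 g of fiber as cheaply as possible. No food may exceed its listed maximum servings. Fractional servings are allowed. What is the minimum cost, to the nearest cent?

$2.04

Cost per g of fiber: lentils $0.0722, kidney beans $0.0857, sweet potato $0.1400, quinoa $0.3125.
Take 3 servings of lentils: +27.0 g fiber for $1.95 (total $1.95, still need 1.0 g).
Take 0.1429 servings of kidney beans: +1.0 g fiber for $0.09 (total $2.04, still need 0.0 g).
Greedy by cheapest-per-g is optimal for a single linear constraint, so the minimum cost is $2.04.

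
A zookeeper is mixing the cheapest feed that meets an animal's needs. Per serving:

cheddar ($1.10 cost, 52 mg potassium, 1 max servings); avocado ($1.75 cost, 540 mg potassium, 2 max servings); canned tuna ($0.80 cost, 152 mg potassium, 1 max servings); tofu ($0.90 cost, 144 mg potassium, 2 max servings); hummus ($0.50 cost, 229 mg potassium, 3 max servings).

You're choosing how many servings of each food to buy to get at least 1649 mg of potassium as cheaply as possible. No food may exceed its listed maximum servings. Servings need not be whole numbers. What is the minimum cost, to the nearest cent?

$4.62

Cost per mg of potassium: hummus $0.0022, avocado $0.0032, canned tuna $0.0053, tofu $0.0063, cheddar $0.0212.
Take 3 servings of hummus: +687.0 mg potassium for $1.50 (total $1.50, still need 962.0 mg).
Take 1.781 servings of avocado: +962.0 mg potassium for $3.12 (total $4.62, still need 0.0 mg).
Filling from the cheapest source first is optimal under one linear minimum: $4.62.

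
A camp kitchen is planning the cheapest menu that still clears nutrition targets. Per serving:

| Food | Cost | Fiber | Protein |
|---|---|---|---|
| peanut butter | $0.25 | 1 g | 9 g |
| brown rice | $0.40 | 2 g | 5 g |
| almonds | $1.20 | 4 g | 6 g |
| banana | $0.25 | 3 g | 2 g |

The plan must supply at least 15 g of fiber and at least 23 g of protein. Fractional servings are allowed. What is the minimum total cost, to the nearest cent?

$1.51

peanut butter only: max(15/1, 23/9) = 15 servings → $3.75.
brown rice only: max(15/2, 23/5) = 7.5 servings → $3.00.
almonds only: max(15/4, 23/6) = 3.833 servings → $4.60.
banana only: max(15/3, 23/2) = 11.5 servings → $2.88.
peanut butter + brown rice: the both-tight solution has a negative serving — not a feasible corner.
peanut butter + almonds with both tight: 0.06667 servings and 3.733 servings → $4.50.
peanut butter + banana with both tight: 1.56 servings and 4.48 servings → $1.51.
brown rice + almonds with both tight: 0.25 servings and 3.625 servings → $4.45.
brown rice + banana with both tight: 3.545 servings and 2.636 servings → $2.08.
almonds + banana: intersection lies outside the first quadrant.
So the least-cost plan costs $1.51.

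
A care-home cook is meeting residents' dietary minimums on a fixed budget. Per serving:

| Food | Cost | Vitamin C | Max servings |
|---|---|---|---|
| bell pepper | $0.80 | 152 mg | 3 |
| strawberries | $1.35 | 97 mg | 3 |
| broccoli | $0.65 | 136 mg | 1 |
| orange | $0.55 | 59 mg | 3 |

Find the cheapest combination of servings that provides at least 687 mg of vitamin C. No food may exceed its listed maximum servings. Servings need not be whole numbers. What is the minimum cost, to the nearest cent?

Cost per mg of vitamin C: broccoli $0.0048, bell pepper $0.0053, orange $0.0093, strawberries $0.0139.
Take 1 serving of broccoli: +136.0 mg vitamin C for $0.65 (total $0.65, still need 551.0 mg).
Take 3 servings of bell pepper: +456.0 mg vitamin C for $2.40 (total $3.05, still need 95.0 mg).
Take 1.61 servings of orange: +95.0 mg vitamin C for $0.89 (total $3.94, still need 0.0 mg).
Filling from the cheapest source first is optimal under one linear minimum: $3.94.

$3.94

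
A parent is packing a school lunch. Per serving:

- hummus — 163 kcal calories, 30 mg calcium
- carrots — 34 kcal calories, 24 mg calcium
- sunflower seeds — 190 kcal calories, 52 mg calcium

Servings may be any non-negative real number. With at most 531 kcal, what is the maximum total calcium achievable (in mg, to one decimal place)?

Calcium per kcal: carrots 0.7059, sunflower seeds 0.2737, hummus 0.184.
With no serving limits, spend the whole calories allowance on carrots: 531 kcal / 34 kcal × 24 mg = 374.8 mg.

374.8 mg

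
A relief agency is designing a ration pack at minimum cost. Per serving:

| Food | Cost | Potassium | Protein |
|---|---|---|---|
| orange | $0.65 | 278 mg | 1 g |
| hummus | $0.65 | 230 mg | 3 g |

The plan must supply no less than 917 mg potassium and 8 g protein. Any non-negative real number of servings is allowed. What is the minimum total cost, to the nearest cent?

$2.39

The cheapest plan sits at a corner of the feasible region — with two constraints it uses at most two foods.
orange only: max(917/278, 8/1) = 8 servings → $5.20.
hummus only: max(917/230, 8/3) = 3.987 servings → $2.59.
orange + hummus with both tight: 1.508 servings and 2.164 servings → $2.39.
The minimum over all feasible corners is $2.39.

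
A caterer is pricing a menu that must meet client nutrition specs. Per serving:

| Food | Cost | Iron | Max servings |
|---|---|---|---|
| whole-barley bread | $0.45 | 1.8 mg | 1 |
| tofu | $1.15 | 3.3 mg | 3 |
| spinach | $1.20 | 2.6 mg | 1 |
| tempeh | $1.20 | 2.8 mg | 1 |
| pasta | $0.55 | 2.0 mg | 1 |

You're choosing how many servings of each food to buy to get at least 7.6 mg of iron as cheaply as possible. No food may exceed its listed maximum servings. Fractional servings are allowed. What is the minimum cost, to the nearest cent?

Cost per mg of iron: whole-barley bread $0.2500, pasta $0.2750, tofu $0.3485, tempeh $0.4286, spinach $0.4615.
Take 1 serving of whole-barley bread: +1.8 mg iron for $0.45 (total $0.45, still need 5.8 mg).
Take 1 serving of pasta: +2.0 mg iron for $0.55 (total $1.00, still need 3.8 mg).
Take 1.152 servings of tofu: +3.8 mg iron for $1.32 (total $2.32, still need 0.0 mg).
Filling from the cheapest source first is optimal under one linear minimum: $2.32.

$2.32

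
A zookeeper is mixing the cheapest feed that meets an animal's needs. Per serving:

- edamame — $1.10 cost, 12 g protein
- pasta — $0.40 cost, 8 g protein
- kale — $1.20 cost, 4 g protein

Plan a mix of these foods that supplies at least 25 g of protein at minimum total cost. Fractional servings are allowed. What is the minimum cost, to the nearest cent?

Cost per g of protein: pasta $0.0500, edamame $0.0917, kale $0.3000.
With no serving limits, use only pasta: 25 g / 8 g = 3.125 servings × $0.40 = $1.25.

$1.25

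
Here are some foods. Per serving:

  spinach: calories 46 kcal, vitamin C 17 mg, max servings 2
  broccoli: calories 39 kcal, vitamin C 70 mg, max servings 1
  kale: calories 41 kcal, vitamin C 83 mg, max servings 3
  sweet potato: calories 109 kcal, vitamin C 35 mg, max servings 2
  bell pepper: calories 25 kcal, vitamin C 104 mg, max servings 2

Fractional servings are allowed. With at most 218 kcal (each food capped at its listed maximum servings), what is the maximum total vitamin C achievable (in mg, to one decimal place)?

Vitamin C per kcal: bell pepper 4.16, kale 2.024, broccoli 1.795, spinach 0.3696, sweet potato 0.3211.
Take 2 servings of bell pepper: uses 50 kcal, +208.0 mg vitamin C (running total 208.0 mg).
Take 3 servings of kale: uses 123 kcal, +249.0 mg vitamin C (running total 457.0 mg).
Take 1 serving of broccoli: uses 39 kcal, +70.0 mg vitamin C (running total 527.0 mg).
Take 0.1304 servings of spinach: uses 6 kcal, +2.2 mg vitamin C (running total 529.2 mg).
Filling greedily by vitamin C-per-kcal is optimal for one linear limit, giving 529.2 mg.

529.2 mg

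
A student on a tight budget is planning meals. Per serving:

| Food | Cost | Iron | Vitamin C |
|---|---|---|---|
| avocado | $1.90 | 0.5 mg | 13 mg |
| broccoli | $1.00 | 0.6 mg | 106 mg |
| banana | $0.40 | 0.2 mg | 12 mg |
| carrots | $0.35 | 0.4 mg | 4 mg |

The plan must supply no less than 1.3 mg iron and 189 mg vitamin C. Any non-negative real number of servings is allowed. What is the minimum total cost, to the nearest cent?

This is a tiny linear program; its minimum lies at a vertex of the feasible set. List the vertices and price them.
avocado only: max(1.3/0.5, 189/13) = 14.54 servings → $27.62.
broccoli only: max(1.3/0.6, 189/106) = 2.167 servings → $2.17.
banana only: max(1.3/0.2, 189/12) = 15.75 servings → $6.30.
carrots only: max(1.3/0.4, 189/4) = 47.25 servings → $16.54.
avocado + broccoli with both tight: 0.5398 servings and 1.717 servings → $2.74.
avocado + banana: the both-tight solution has a negative serving — not a feasible corner.
avocado + carrots with both targets exact would need a negative amount; discard.
broccoli + banana with both tight: 1.586 servings and 1.743 servings → $2.28.
broccoli + carrots with both tight: 1.76 servings and 0.61 servings → $1.97.
banana + carrots: the both-tight solution has a negative serving — not a feasible corner.
The minimum over all feasible corners is $1.97.

$1.97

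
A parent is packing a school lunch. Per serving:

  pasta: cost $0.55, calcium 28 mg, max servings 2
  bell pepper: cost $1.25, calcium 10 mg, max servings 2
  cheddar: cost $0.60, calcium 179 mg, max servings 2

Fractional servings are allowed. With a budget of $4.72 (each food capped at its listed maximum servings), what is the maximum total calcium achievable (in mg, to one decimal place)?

433.4 mg

Calcium per dollar: cheddar 298.3, pasta 50.91, bell pepper 8.
Take 2 servings of cheddar: spends $1.20, +358.0 mg calcium (running total 358.0 mg).
Take 2 servings of pasta: spends $1.10, +56.0 mg calcium (running total 414.0 mg).
Take 1.936 servings of bell pepper: spends $2.42, +19.4 mg calcium (running total 433.4 mg).
Filling greedily by calcium-per-dollar is optimal for one linear limit, giving 433.4 mg.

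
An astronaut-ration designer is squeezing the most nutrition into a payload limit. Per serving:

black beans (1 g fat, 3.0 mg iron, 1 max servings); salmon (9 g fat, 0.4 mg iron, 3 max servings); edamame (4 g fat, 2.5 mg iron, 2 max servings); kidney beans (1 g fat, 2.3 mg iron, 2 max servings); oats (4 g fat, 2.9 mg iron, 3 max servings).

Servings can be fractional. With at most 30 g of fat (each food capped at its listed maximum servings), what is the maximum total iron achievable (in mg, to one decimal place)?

21.6 mg

Iron per g fat: black beans 3, kidney beans 2.3, oats 0.725, edamame 0.625, salmon 0.04444.
Take 1 serving of black beans: uses 1 g fat, +3.0 mg iron (running total 3.0 mg).
Take 2 servings of kidney beans: uses 2 g fat, +4.6 mg iron (running total 7.6 mg).
Take 3 servings of oats: uses 12 g fat, +8.7 mg iron (running total 16.3 mg).
Take 2 servings of edamame: uses 8 g fat, +5.0 mg iron (running total 21.3 mg).
Take 0.7778 servings of salmon: uses 7 g fat, +0.3 mg iron (running total 21.6 mg).
Greedy by best ratio exhausts the fat allowance optimally: 21.6 mg.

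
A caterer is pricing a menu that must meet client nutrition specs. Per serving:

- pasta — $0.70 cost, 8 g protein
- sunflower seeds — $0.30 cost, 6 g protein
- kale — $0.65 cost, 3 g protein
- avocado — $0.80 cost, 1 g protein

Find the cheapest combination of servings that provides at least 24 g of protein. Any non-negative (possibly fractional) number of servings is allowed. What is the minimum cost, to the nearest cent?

Cost per g of protein: sunflower seeds $0.0500, pasta $0.0875, kale $0.2167, avocado $0.8000.
With no serving limits, use only sunflower seeds: 24 g / 6 g = 4 servings × $0.30 = $1.20.

$1.20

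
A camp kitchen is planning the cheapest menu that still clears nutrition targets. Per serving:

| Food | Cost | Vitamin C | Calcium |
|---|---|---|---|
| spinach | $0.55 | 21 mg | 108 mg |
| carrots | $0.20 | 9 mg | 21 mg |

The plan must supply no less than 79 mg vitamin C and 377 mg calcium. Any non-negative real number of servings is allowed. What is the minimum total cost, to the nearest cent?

$2.03

For a min-cost LP with two ≥-constraints, a basic feasible solution has at most two positive variables.
spinach only: max(79/21, 377/108) = 3.762 servings → $2.07.
carrots only: max(79/9, 377/21) = 17.95 servings → $3.59.
spinach + carrots with both tight: 3.266 servings and 1.158 servings → $2.03.
So the least-cost plan costs $2.03.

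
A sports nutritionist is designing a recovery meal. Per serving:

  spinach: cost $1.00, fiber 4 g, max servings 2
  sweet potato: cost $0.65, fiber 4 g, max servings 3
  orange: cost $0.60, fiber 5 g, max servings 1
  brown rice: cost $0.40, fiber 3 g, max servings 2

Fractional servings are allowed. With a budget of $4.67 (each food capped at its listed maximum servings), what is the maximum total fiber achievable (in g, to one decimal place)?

Fiber per dollar: orange 8.333, brown rice 7.5, sweet potato 6.154, spinach 4.
Take 1 serving of orange: spends $0.60, +5.0 g fiber (running total 5.0 g).
Take 2 servings of brown rice: spends $0.80, +6.0 g fiber (running total 11.0 g).
Take 3 servings of sweet potato: spends $1.95, +12.0 g fiber (running total 23.0 g).
Take 1.32 servings of spinach: spends $1.32, +5.3 g fiber (running total 28.3 g).
Greedy by best ratio exhausts the cost allowance optimally: 28.3 g.

28.3 g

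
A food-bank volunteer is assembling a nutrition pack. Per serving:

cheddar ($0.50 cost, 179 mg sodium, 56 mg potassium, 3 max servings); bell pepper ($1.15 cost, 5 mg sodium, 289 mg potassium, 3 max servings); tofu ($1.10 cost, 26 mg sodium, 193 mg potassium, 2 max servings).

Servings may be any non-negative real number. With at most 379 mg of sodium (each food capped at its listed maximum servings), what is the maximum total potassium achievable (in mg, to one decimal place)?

1350.6 mg

Potassium per mg sodium: bell pepper 57.8, tofu 7.423, cheddar 0.3128.
Take 3 servings of bell pepper: uses 15 mg sodium, +867.0 mg potassium (running total 867.0 mg).
Take 2 servings of tofu: uses 52 mg sodium, +386.0 mg potassium (running total 1253.0 mg).
Take 1.743 servings of cheddar: uses 312 mg sodium, +97.6 mg potassium (running total 1350.6 mg).
Filling greedily by potassium-per-mg sodium is optimal for one linear limit, giving 1350.6 mg.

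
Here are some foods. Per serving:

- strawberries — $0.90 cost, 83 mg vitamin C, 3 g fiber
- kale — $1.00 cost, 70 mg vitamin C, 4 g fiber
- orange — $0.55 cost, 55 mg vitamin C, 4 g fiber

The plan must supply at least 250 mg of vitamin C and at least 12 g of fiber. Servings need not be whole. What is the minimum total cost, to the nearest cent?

strawberries only: max(250/83, 12/3) = 4 servings → $3.60.
kale only: max(250/70, 12/4) = 3.571 servings → $3.57.
orange only: max(250/55, 12/4) = 4.545 servings → $2.50.
strawberries + kale with both tight: 1.311 servings and 2.016 servings → $3.20.
strawberries + orange with both tight: 2.036 servings and 1.473 servings → $2.64.
kale + orange: intersection lies outside the first quadrant.
Cheapest feasible corner: $2.50.

$2.50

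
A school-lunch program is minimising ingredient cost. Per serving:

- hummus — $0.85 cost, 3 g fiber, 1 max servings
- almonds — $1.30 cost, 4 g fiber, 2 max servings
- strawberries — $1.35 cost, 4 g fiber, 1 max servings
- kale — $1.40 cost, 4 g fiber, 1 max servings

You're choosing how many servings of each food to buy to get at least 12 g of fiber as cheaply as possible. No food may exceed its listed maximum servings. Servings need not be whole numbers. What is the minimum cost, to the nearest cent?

$3.79

Cost per g of fiber: hummus $0.2833, almonds $0.3250, strawberries $0.3375, kale $0.3500.
Take 1 serving of hummus: +3.0 g fiber for $0.85 (total $0.85, still need 9.0 g).
Take 2 servings of almonds: +8.0 g fiber for $2.60 (total $3.45, still need 1.0 g).
Take 0.25 servings of strawberries: +1.0 g fiber for $0.34 (total $3.79, still need 0.0 g).
Greedy by cheapest-per-g is optimal for a single linear constraint, so the minimum cost is $3.79.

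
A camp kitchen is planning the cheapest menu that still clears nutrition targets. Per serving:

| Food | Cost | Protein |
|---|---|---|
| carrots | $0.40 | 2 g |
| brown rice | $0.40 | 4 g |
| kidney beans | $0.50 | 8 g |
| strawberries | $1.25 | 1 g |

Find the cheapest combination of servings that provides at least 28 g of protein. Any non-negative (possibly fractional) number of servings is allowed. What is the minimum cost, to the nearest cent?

$1.75

Cost per g of protein: kidney beans $0.0625, brown rice $0.1000, carrots $0.2000, strawberries $1.2500.
With no serving limits, use only kidney beans: 28 g / 8 g = 3.5 servings × $0.50 = $1.75.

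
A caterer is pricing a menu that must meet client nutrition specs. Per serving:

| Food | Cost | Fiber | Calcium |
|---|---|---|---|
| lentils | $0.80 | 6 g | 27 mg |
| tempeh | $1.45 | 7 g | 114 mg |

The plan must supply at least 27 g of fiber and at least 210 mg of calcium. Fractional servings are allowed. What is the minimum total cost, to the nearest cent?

Compare the cost at each extreme point of the feasible region.
lentils only: max(27/6, 210/27) = 7.778 servings → $6.22.
tempeh only: max(27/7, 210/114) = 3.857 servings → $5.59.
lentils + tempeh with both tight: 3.248 servings and 1.073 servings → $4.15.
The minimum over all feasible corners is $4.15.

$4.15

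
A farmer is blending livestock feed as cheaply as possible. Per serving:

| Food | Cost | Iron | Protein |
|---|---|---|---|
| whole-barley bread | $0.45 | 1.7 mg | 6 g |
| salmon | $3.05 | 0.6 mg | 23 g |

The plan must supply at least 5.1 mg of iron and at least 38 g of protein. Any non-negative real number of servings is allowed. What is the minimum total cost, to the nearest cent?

$2.85

With two linear requirements the optimum uses one or two foods; enumerate the corners.
whole-barley bread only: max(5.1/1.7, 38/6) = 6.333 servings → $2.85.
salmon only: max(5.1/0.6, 38/23) = 8.5 servings → $25.93.
whole-barley bread + salmon with both tight: 2.662 servings and 0.9577 servings → $4.12.
Cheapest feasible corner: $2.85.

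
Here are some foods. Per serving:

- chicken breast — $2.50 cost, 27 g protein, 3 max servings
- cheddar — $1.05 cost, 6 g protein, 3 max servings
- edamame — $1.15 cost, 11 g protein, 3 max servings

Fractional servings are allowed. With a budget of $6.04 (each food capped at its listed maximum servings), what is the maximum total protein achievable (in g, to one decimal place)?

Protein per dollar: chicken breast 10.8, edamame 9.565, cheddar 5.714.
Take 2.416 servings of chicken breast: spends $6.04, +65.2 g protein (running total 65.2 g).
Filling greedily by protein-per-dollar is optimal for one linear limit, giving 65.2 g.

65.2 g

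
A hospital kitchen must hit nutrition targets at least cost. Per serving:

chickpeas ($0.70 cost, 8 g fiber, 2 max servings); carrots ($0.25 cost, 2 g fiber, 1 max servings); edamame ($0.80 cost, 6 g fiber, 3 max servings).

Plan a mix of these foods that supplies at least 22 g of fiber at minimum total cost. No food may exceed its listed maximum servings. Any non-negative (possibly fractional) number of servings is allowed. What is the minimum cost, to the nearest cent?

Cost per g of fiber: chickpeas $0.0875, carrots $0.1250, edamame $0.1333.
Take 2 servings of chickpeas: +16.0 g fiber for $1.40 (total $1.40, still need 6.0 g).
Take 1 serving of carrots: +2.0 g fiber for $0.25 (total $1.65, still need 4.0 g).
Take 0.6667 servings of edamame: +4.0 g fiber for $0.53 (total $2.18, still need 0.0 g).
Filling from the cheapest source first is optimal under one linear minimum: $2.18.

$2.18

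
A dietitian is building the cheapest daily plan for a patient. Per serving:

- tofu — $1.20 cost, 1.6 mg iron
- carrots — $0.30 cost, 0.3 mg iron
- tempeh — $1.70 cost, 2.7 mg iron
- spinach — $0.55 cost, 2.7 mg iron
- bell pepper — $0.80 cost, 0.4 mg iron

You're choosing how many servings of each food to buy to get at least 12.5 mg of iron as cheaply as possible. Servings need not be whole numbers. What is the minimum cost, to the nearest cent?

Cost per mg of iron: spinach $0.2037, tempeh $0.6296, tofu $0.7500, carrots $1.0000, bell pepper $2.0000.
With no serving limits, use only spinach: 12.5 mg / 2.7 mg = 4.63 servings × $0.55 = $2.55.

$2.55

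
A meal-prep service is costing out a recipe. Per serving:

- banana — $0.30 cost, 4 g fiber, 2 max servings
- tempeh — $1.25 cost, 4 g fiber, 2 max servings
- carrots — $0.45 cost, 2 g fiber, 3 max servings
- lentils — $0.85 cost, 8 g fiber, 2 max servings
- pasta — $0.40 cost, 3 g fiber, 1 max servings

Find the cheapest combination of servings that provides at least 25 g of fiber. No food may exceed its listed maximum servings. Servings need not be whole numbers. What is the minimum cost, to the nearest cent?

Cost per g of fiber: banana $0.0750, lentils $0.1062, pasta $0.1333, carrots $0.2250, tempeh $0.3125.
Take 2 servings of banana: +8.0 g fiber for $0.60 (total $0.60, still need 17.0 g).
Take 2 servings of lentils: +16.0 g fiber for $1.70 (total $2.30, still need 1.0 g).
Take 0.3333 servings of pasta: +1.0 g fiber for $0.13 (total $2.43, still need 0.0 g).
Filling from the cheapest source first is optimal under one linear minimum: $2.43.

$2.43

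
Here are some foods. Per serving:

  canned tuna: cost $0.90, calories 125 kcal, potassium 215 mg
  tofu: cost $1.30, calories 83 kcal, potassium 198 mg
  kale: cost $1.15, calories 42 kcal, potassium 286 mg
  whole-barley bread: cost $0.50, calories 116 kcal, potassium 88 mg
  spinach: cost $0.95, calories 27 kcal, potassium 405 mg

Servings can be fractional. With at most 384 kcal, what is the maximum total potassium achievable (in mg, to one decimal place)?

5760.0 mg

Potassium per kcal: spinach 15, kale 6.81, tofu 2.386, canned tuna 1.72, whole-barley bread 0.7586.
With no serving limits, spend the whole calories allowance on spinach: 384 kcal / 27 kcal × 405 mg = 5760.0 mg.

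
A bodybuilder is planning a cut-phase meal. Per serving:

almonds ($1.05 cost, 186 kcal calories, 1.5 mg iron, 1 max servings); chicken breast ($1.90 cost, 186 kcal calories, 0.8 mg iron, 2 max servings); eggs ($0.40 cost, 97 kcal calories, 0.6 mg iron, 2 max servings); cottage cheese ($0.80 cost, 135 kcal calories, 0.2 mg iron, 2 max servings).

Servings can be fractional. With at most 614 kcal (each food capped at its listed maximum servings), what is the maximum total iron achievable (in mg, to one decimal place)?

Iron per kcal: almonds 0.008065, eggs 0.006186, chicken breast 0.004301, cottage cheese 0.001481.
Take 1 serving of almonds: uses 186 kcal, +1.5 mg iron (running total 1.5 mg).
Take 2 servings of eggs: uses 194 kcal, +1.2 mg iron (running total 2.7 mg).
Take 1.258 servings of chicken breast: uses 234 kcal, +1.0 mg iron (running total 3.7 mg).
Filling greedily by iron-per-kcal is optimal for one linear limit, giving 3.7 mg.

3.7 mg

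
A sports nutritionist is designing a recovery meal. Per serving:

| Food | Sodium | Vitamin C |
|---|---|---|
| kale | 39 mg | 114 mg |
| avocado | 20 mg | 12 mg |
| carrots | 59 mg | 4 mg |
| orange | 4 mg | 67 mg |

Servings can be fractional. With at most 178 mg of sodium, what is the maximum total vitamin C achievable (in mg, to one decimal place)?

Vitamin C per mg sodium: orange 16.75, kale 2.923, avocado 0.6, carrots 0.0678.
With no serving limits, spend the whole sodium allowance on orange: 178 mg / 4 mg × 67 mg = 2981.5 mg.

2981.5 mg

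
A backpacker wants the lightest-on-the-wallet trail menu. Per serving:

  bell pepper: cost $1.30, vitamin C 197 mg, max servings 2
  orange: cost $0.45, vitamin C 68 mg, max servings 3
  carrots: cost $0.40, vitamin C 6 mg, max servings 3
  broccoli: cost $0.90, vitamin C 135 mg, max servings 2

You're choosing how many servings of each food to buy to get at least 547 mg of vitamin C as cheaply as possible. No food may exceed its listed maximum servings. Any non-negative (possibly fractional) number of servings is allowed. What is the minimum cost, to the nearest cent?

$3.61

Cost per mg of vitamin C: bell pepper $0.0066, orange $0.0066, broccoli $0.0067, carrots $0.0667.
Take 2 servings of bell pepper: +394.0 mg vitamin C for $2.60 (total $2.60, still need 153.0 mg).
Take 2.25 servings of orange: +153.0 mg vitamin C for $1.01 (total $3.61, still need 0.0 mg).
Greedy by cheapest-per-mg is optimal for a single linear constraint, so the minimum cost is $3.61.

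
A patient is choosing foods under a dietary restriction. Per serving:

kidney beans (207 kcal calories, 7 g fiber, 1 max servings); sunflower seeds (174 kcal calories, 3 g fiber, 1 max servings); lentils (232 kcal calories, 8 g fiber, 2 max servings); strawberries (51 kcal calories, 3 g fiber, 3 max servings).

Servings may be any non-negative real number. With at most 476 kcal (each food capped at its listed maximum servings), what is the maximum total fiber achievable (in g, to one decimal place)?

20.1 g

Fiber per kcal: strawberries 0.05882, lentils 0.03448, kidney beans 0.03382, sunflower seeds 0.01724.
Take 3 servings of strawberries: uses 153 kcal, +9.0 g fiber (running total 9.0 g).
Take 1.392 servings of lentils: uses 323 kcal, +11.1 g fiber (running total 20.1 g).
Filling greedily by fiber-per-kcal is optimal for one linear limit, giving 20.1 g.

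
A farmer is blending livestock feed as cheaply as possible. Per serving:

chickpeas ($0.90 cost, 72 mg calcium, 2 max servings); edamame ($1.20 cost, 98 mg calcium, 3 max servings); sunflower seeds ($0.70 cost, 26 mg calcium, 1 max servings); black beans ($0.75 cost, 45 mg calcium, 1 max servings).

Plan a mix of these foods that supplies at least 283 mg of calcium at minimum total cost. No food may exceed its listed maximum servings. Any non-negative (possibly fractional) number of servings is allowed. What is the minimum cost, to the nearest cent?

Cost per mg of calcium: edamame $0.0122, chickpeas $0.0125, black beans $0.0167, sunflower seeds $0.0269.
Take 2.888 servings of edamame: +283.0 mg calcium for $3.47 (total $3.47, still need 0.0 mg).
Filling from the cheapest source first is optimal under one linear minimum: $3.47.

$3.47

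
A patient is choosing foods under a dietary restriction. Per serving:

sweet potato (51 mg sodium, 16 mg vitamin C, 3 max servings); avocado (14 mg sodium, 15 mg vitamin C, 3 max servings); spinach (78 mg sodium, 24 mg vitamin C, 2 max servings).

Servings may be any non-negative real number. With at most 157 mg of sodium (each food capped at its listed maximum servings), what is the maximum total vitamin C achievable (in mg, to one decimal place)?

81.1 mg

Vitamin C per mg sodium: avocado 1.071, sweet potato 0.3137, spinach 0.3077.
Take 3 servings of avocado: uses 42 mg sodium, +45.0 mg vitamin C (running total 45.0 mg).
Take 2.255 servings of sweet potato: uses 115 mg sodium, +36.1 mg vitamin C (running total 81.1 mg).
Filling greedily by vitamin C-per-mg sodium is optimal for one linear limit, giving 81.1 mg.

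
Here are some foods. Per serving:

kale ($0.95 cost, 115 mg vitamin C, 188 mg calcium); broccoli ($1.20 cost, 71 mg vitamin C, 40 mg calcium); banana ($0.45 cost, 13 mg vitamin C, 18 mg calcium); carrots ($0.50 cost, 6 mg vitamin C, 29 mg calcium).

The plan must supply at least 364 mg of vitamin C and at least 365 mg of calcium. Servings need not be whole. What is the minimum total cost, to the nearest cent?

An LP optimum is at a vertex; with two nutrient constraints at most two foods are used. Check each candidate.
kale only: max(364/115, 365/188) = 3.165 servings → $3.01.
broccoli only: max(364/71, 365/40) = 9.125 servings → $10.95.
banana only: max(364/13, 365/18) = 28 servings → $12.60.
carrots only: max(364/6, 365/29) = 60.67 servings → $30.33.
kale + broccoli with both tight: 1.298 servings and 3.024 servings → $4.86.
kale + banana with both targets exact would need a negative amount; discard.
kale + carrots: intersection lies outside the first quadrant.
broccoli + banana with both tight: 2.384 servings and 14.98 servings → $9.60.
broccoli + carrots with both tight: 4.599 servings and 6.242 servings → $8.64.
banana + carrots with both targets exact would need a negative amount; discard.
The minimum over all feasible corners is $3.01.

$3.01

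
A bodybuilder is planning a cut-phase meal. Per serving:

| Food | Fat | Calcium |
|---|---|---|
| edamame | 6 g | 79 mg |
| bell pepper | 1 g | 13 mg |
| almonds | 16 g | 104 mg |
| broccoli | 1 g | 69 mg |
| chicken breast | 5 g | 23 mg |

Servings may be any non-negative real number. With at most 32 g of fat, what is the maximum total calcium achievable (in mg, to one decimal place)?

2208.0 mg

Calcium per g fat: broccoli 69, edamame 13.17, bell pepper 13, almonds 6.5, chicken breast 4.6.
With no serving limits, spend the whole fat allowance on broccoli: 32 g / 1 g × 69 mg = 2208.0 mg.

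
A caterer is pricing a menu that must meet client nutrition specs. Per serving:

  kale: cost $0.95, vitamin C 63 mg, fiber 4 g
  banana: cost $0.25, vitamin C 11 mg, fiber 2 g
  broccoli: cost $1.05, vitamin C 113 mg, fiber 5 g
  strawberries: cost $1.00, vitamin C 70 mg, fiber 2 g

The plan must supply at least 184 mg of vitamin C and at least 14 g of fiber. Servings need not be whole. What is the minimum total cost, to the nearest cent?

Two binding constraints pin down two serving amounts, so the optimal mix uses at most two foods. The candidates are each food alone (scaled to the tighter of vitamin C/fiber) and each pair with both constraints tight.
kale only: max(184/63, 14/4) = 3.5 servings → $3.33.
banana only: max(184/11, 14/2) = 16.73 servings → $4.18.
broccoli only: max(184/113, 14/5) = 2.8 servings → $2.94.
strawberries only: max(184/70, 14/2) = 7 servings → $7.00.
kale + banana with both tight: 2.61 servings and 1.78 servings → $2.92.
kale + broccoli: the both-tight solution has a negative serving — not a feasible corner.
kale + strawberries: intersection lies outside the first quadrant.
banana + broccoli with both tight: 3.871 servings and 1.251 servings → $2.28.
banana + strawberries with both tight: 5.186 servings and 1.814 servings → $3.11.
broccoli + strawberries with both targets exact would need a negative amount; discard.
The minimum over all feasible corners is $2.28.

$2.28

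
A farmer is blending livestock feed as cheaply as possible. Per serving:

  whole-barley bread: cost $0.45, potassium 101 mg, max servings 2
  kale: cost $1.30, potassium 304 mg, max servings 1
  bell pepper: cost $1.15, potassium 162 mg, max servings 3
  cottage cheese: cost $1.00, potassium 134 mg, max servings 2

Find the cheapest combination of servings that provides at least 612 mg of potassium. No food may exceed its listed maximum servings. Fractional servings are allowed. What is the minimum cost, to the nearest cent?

Cost per mg of potassium: kale $0.0043, whole-barley bread $0.0045, bell pepper $0.0071, cottage cheese $0.0075.
Take 1 serving of kale: +304.0 mg potassium for $1.30 (total $1.30, still need 308.0 mg).
Take 2 servings of whole-barley bread: +202.0 mg potassium for $0.90 (total $2.20, still need 106.0 mg).
Take 0.6543 servings of bell pepper: +106.0 mg potassium for $0.75 (total $2.95, still need 0.0 mg).
Filling from the cheapest source first is optimal under one linear minimum: $2.95.

$2.95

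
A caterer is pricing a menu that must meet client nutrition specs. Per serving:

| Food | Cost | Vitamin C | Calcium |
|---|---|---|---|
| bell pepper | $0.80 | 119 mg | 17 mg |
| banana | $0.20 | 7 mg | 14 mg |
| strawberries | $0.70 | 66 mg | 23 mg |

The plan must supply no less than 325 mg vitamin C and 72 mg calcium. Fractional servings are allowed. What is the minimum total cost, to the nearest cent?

The cheapest plan sits at a corner of the feasible region — with two constraints it uses at most two foods.
bell pepper only: max(325/119, 72/17) = 4.235 servings → $3.39.
banana only: max(325/7, 72/14) = 46.43 servings → $9.29.
strawberries only: max(325/66, 72/23) = 4.924 servings → $3.45.
bell pepper + banana with both tight: 2.615 servings and 1.967 servings → $2.49.
bell pepper + strawberries with both tight: 1.686 servings and 1.884 servings → $2.67.
banana + strawberries: the both-tight solution has a negative serving — not a feasible corner.
So the least-cost plan costs $2.49.

$2.49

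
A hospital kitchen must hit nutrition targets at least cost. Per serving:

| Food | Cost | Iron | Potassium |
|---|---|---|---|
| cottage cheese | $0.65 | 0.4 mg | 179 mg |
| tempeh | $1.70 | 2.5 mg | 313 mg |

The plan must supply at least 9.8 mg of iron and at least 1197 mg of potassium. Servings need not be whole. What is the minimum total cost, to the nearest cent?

$6.66

Check every corner: each single food scaled to meet both minima, and each pair solved so both constraints bind.
cottage cheese only: max(9.8/0.4, 1197/179) = 24.5 servings → $15.93.
tempeh only: max(9.8/2.5, 1197/313) = 3.92 servings → $6.66.
cottage cheese + tempeh: the both-tight solution has a negative serving — not a feasible corner.
So the least-cost plan costs $6.66.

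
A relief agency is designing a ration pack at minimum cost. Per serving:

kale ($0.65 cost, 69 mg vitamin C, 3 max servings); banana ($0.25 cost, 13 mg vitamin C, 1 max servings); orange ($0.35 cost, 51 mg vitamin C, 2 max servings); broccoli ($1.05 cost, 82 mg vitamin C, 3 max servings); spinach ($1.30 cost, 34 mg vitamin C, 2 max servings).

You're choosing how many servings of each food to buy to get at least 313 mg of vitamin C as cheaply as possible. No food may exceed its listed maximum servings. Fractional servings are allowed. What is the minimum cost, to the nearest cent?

$2.70

Cost per mg of vitamin C: orange $0.0069, kale $0.0094, broccoli $0.0128, banana $0.0192, spinach $0.0382.
Take 2 servings of orange: +102.0 mg vitamin C for $0.70 (total $0.70, still need 211.0 mg).
Take 3 servings of kale: +207.0 mg vitamin C for $1.95 (total $2.65, still need 4.0 mg).
Take 0.04878 servings of broccoli: +4.0 mg vitamin C for $0.05 (total $2.70, still need 0.0 mg).
Filling from the cheapest source first is optimal under one linear minimum: $2.70.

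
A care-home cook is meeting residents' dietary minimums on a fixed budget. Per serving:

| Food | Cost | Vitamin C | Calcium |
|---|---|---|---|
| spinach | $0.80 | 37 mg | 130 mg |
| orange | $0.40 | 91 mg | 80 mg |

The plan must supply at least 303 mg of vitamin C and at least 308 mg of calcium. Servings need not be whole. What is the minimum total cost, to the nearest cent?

Compare the cost at each extreme point of the feasible region.
spinach only: max(303/37, 308/130) = 8.189 servings → $6.55.
orange only: max(303/91, 308/80) = 3.85 servings → $1.54.
spinach + orange with both tight: 0.4271 servings and 3.156 servings → $1.60.
The minimum over all feasible corners is $1.54.

$1.54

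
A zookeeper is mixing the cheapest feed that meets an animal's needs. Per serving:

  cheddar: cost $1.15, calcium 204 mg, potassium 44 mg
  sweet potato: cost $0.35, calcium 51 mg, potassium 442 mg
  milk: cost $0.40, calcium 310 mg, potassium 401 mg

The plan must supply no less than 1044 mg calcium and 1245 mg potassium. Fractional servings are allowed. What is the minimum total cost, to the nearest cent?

$1.35

For a min-cost LP with two ≥-constraints, a basic feasible solution has at most two positive variables.
cheddar only: max(1044/204, 1245/44) = 28.3 servings → $32.54.
sweet potato only: max(1044/51, 1245/442) = 20.47 servings → $7.16.
milk only: max(1044/310, 1245/401) = 3.368 servings → $1.35.
cheddar + sweet potato with both tight: 4.526 servings and 2.366 servings → $6.03.
cheddar + milk with both tight: 0.4796 servings and 3.052 servings → $1.77.
sweet potato + milk: intersection lies outside the first quadrant.
The minimum over all feasible corners is $1.35.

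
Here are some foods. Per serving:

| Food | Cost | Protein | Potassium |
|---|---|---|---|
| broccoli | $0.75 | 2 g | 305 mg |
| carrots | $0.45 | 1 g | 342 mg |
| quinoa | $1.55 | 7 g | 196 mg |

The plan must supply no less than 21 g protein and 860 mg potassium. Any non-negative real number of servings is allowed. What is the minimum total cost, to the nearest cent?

Two binding constraints pin down two serving amounts, so the optimal mix uses at most two foods. The candidates are each food alone (scaled to the tighter of protein/potassium) and each pair with both constraints tight.
broccoli only: max(21/2, 860/305) = 10.5 servings → $7.88.
carrots only: max(21/1, 860/342) = 21 servings → $9.45.
quinoa only: max(21/7, 860/196) = 4.388 servings → $6.80.
broccoli + carrots with both targets exact would need a negative amount; discard.
broccoli + quinoa with both tight: 1.092 servings and 2.688 servings → $4.99.
carrots + quinoa with both tight: 0.8662 servings and 2.876 servings → $4.85.
So the least-cost plan costs $4.85.

$4.85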